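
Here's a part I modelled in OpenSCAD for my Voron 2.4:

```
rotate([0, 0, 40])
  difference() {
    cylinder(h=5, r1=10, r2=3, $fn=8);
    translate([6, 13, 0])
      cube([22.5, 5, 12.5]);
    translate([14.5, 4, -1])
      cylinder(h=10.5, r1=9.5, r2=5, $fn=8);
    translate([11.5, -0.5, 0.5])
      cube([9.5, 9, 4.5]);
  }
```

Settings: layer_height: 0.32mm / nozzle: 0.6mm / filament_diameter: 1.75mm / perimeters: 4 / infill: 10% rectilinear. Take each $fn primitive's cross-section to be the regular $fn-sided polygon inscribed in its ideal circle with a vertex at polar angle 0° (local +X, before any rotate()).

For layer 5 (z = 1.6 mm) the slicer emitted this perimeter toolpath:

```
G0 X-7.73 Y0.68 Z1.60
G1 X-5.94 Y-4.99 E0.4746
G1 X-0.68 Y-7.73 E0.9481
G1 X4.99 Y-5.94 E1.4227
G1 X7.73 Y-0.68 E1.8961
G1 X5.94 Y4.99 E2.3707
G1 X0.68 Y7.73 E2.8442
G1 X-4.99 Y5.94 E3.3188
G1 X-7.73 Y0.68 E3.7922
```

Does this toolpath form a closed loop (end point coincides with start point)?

Start point (G0): (-7.73, 0.68). End point (last G1): the path returns to the start — closed.

yes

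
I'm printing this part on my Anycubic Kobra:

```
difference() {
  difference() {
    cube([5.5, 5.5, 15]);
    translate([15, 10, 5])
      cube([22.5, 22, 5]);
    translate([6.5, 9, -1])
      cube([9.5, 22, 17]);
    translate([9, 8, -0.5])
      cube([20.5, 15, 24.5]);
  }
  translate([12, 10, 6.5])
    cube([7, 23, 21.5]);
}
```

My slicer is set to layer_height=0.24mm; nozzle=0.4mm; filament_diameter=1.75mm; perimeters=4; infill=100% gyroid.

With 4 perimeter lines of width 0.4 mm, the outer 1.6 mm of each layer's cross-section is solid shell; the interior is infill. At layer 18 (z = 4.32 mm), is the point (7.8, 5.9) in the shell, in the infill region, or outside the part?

At z = 4.32 mm: the cube is present — its section is the full 5.5×5.5 rectangle; the cube at (15, 10) does not reach this height (z outside [5, 10]); the cube at (6.5, 9) (footprint 9.5×22) is included at this height; the cube at (9, 8) is present — its section is the full 20.5×15 rectangle; After the difference (first − rest): starting from the 5.5×5.5 cube, the 9.5×22 cube at (6.5, 9) misses the remaining region (no effect); the 20.5×15 cube at (9, 8) misses the remaining region (no effect) — 1 connected region; the cube at (12, 10) is not intersected at this z (z outside [6.5, 28]); Subtracting the remaining from the first: none of the subtracted shapes is present at this height, so the result so far is unchanged — 1 connected region. Overall, the cross-section is a single solid region. The nearest boundary edge runs (0.00, 5.50)→(5.50, 5.50); distance from the point to it = 2.33 mm. The point is not inside any of the regions above, so it lies outside the cross-section (2.33 mm from the nearest boundary).

outside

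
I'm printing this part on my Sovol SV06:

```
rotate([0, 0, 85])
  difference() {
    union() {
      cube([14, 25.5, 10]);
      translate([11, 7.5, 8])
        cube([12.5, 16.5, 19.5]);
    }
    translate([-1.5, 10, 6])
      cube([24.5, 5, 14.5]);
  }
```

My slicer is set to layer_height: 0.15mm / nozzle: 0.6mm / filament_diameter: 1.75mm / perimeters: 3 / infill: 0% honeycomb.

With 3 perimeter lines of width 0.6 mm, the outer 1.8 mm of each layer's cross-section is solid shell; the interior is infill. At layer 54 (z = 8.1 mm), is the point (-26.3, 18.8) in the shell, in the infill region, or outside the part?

outside

At z = 8.1 mm: the cube is present — its section is the full 14×25.5 rectangle; the cube at (11, 7.5) (footprint 12.5×16.5) is included at this height; Merging all regions: the regions partially overlap (shared area 49.50 mm²), so overlapping operands fuse into one piece — 1 connected region; the cube at (-1.5, 10) (footprint 24.5×5) is included at this height; Subtracting the remaining from the first: starting from that combined region, the 24.5×5 cube at (-1.5, 10) partially overlaps it — only the 115.00 mm² overlap (of its 122.50 mm²) is removed, clipping the outline — 1 connected region; (whole slice rotated 85° about Z — lengths, areas and connectivity unchanged). Overall, the cross-section is a single solid region. Undo the 85° rotation: the query point maps to (16.436, 27.838) in the un-rotated model frame. The nearest boundary edge runs (0.00, 25.50)→(14.00, 25.50); distance from the point to it = 3.38 mm. The point is not inside any of the regions above, so it lies outside the cross-section (3.38 mm from the nearest boundary).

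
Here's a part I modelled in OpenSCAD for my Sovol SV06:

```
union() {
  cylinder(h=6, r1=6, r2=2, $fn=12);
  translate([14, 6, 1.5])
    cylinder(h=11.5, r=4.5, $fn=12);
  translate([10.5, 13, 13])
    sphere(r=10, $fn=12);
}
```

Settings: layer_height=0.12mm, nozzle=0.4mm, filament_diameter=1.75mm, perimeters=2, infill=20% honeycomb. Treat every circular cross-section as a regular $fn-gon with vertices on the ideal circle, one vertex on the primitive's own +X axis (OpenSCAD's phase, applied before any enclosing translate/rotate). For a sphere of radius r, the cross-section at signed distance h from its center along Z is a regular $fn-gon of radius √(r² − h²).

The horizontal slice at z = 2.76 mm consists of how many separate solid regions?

At z = 2.76 mm: the cone contributes a regular 12-gon of circumradius 4.160 (interpolated between r1=6 and r2=2 at t=0.460); the r=4.5 cylinder at (14, 6) gives a regular 12-gon of circumradius 4.5 (constant along its height); the sphere at (10.5, 13) does not reach this height (|z−center|=10.240 > r=10); Combining (union): the 2 present regions are separate (no shared area or edge), so areas and boundary lengths simply add and each stays a separate island — 2 connected regions. The result has 2 disconnected regions.

2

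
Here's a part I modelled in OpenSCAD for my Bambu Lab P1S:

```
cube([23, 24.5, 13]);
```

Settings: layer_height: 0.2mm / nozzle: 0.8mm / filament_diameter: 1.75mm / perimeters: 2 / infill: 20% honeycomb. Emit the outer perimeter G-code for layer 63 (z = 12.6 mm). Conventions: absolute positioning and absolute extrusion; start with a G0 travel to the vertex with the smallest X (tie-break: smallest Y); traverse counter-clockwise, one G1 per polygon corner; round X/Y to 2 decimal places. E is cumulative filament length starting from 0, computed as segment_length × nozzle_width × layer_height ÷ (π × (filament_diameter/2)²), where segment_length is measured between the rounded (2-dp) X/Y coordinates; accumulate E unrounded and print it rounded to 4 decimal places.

At z = 12.6 mm: the cube is present — its section is the full 23×24.5 rectangle. The outline is a single polygon with 4 vertices. Extrusion per mm of travel: 0.8 × 0.2 / (π × 0.875²) = 0.066520. Accumulating E over each segment gives final E = 6.3194.

G0 X0.00 Y0.00 Z12.60
G1 X23.00 Y0.00 E1.5300
G1 X23.00 Y24.50 E3.1597
G1 X0.00 Y24.50 E4.6897
G1 X0.00 Y0.00 E6.3194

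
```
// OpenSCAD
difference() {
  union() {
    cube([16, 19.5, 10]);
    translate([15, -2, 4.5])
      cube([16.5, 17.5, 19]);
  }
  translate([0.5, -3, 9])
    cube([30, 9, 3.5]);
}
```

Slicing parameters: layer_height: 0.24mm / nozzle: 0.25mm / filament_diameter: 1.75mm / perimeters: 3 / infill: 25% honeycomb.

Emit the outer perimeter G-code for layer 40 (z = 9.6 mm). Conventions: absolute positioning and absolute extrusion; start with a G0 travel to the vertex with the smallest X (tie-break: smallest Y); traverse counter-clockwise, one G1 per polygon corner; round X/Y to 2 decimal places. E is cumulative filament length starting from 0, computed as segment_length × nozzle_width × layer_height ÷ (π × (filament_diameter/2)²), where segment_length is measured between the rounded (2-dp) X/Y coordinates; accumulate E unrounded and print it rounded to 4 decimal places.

At z = 9.6 mm: the cube is present — its section is the full 16×19.5 rectangle; the cube at (15, -2) is present — its section is the full 16.5×17.5 rectangle; Combining (union): the regions partially overlap (shared area 15.50 mm²), so overlapping operands fuse into one piece — 1 connected region; the cube at (0.5, -3) (footprint 30×9) is included at this height; Taking the first minus the rest: starting from the result so far, the 30×9 cube at (0.5, -3) partially overlaps it — only the 211.00 mm² overlap (of its 270.00 mm²) is removed, clipping the outline — 1 connected region. The outline is a single polygon with 10 vertices. Extrusion per mm of travel: 0.25 × 0.24 / (π × 0.875²) = 0.024945. Accumulating E over each segment gives final E = 2.9435.

G0 X0.00 Y0.00 Z9.60
G1 X0.50 Y0.00 E0.0125
G1 X0.50 Y6.00 E0.1621
G1 X30.50 Y6.00 E0.9105
G1 X30.50 Y-2.00 E1.1101
G1 X31.50 Y-2.00 E1.1350
G1 X31.50 Y15.50 E1.5715
G1 X16.00 Y15.50 E1.9582
G1 X16.00 Y19.50 E2.0580
G1 X0.00 Y19.50 E2.4571
G1 X0.00 Y0.00 E2.9435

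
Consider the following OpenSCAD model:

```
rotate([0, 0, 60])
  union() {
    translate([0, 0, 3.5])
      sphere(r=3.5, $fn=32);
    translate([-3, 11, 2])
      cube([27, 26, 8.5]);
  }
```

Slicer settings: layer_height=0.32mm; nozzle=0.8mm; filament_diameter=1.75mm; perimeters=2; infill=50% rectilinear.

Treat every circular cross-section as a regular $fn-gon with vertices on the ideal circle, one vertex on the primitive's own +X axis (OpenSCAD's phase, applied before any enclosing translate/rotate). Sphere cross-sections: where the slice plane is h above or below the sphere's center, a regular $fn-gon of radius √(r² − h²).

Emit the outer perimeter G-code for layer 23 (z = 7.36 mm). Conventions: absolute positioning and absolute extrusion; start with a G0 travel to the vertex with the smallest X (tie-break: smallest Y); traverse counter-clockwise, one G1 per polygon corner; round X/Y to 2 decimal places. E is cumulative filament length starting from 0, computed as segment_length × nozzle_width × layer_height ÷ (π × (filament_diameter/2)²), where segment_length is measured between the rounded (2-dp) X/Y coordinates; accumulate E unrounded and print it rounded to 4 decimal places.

At z = 7.36 mm: the sphere is not intersected at this z (|z−center|=3.860 > r=3.5); the cube at (-3, 11) is present — its section is the full 27×26 rectangle; Taking the union: only the 27×26 cube at (-3, 11) is present, so the union is just that shape — 1 connected region; (whole slice rotated 60° about Z — lengths, areas and connectivity unchanged). The outline is a single polygon with 4 vertices. Extrusion per mm of travel: 0.8 × 0.32 / (π × 0.875²) = 0.106432. Accumulating E over each segment gives final E = 11.2801.

G0 X-33.54 Y15.90 Z7.36
G1 X-11.03 Y2.90 E2.7666
G1 X2.47 Y26.28 E5.6401
G1 X-20.04 Y39.28 E8.4067
G1 X-33.54 Y15.90 E11.2801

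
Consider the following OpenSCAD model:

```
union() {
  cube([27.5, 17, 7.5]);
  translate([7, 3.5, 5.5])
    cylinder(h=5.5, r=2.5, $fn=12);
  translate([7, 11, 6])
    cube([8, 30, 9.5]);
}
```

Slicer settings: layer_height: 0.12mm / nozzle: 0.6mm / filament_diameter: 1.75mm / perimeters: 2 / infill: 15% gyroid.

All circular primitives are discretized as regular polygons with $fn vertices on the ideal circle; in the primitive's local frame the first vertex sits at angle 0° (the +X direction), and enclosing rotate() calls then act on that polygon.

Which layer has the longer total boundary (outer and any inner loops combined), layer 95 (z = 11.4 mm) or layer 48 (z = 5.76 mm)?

Layer 95 (z = 11.4): the cube is not intersected at this z (z outside [0, 7.5]); the cylinder at (7, 3.5) does not reach this height (z outside [5.5, 11]); the cube at (7, 11) is present — its section is the full 8×30 rectangle (perimeter 76.00 mm); Combining (union): only the 8×30 cube at (7, 11) is present, so the union is just that shape — boundary = 76.00 mm. So its perimeter = 76.00 mm. Layer 48 (z = 5.76): the cube (footprint 27.5×17) is included at this height (perimeter 89.00 mm); the r=2.5 cylinder at (7, 3.5) contributes a regular 12-gon of circumradius 2.5 (perimeter = 2·12·2.500·sin(180°/12) = 15.53 mm); the cube at (7, 11) is not intersected at this z (z outside [6, 15.5]); Combining (union): the r=2.5 cylinder at (7, 3.5) lies entirely inside the 27.5×17 cube, so the union is just the 27.5×17 cube — boundary = 89.00 mm. So its perimeter = 89.00 mm. Layer 48 is larger (89.00 vs 76.00 mm).

layer 48 (z = 5.76 mm)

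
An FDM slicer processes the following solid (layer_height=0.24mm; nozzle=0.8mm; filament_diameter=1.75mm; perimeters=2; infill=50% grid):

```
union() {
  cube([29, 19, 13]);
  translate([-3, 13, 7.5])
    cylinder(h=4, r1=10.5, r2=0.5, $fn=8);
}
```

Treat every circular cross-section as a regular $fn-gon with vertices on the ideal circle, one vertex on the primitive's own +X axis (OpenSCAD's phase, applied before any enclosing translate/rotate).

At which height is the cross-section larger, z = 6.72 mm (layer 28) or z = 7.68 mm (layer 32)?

Layer 28 (z = 6.72): the cube (footprint 29×19) is included at this height (area 551.00 mm²); the cone at (-3, 13) is not intersected at this z (z outside [7.5, 11.5]); Merging all regions: only the 29×19 cube is present, so the union is just that shape — area = 551.00 mm². So its area = 551.00 mm². Layer 32 (z = 7.68): the cube (footprint 29×19) is included at this height (area 551.00 mm²); the cone at (-3, 13): at t=0.045 of its height the radius interpolates to r₁+(r₂−r₁)t = 10.050, giving a regular 8-gon of that circumradius (area = (8/2)·10.050²·sin(360°/8) = 285.68 mm²); Taking the union: the regions partially overlap — summed areas 836.68 mm² minus the doubly-counted overlap 77.98 mm² gives 758.70 mm² — area = 758.70 mm². So its area = 758.70 mm². Layer 32 is larger (758.70 vs 551.00 mm²).

layer 32 (z = 7.68 mm)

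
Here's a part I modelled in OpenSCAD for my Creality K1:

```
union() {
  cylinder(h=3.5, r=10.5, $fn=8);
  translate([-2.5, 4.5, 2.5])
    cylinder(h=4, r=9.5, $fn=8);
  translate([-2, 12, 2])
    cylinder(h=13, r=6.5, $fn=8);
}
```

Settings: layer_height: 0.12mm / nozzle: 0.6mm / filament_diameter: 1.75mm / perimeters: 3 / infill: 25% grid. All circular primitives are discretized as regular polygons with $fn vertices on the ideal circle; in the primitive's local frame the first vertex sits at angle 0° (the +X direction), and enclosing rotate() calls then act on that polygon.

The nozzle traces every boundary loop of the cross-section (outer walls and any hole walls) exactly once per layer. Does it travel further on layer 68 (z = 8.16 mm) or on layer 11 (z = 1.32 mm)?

Layer 68 (z = 8.16): the cylinder is not intersected at this z (z outside [0, 3.5]); the cylinder at (-2.5, 4.5) is absent (z outside [2.5, 6.5]); the r=6.5 cylinder at (-2, 12) contributes a regular 8-gon of circumradius 6.5 (perimeter = 2·8·6.500·sin(180°/8) = 39.80 mm); Merging all regions: only the r=6.5 cylinder at (-2, 12) is present, so the union is just that shape — boundary = 39.80 mm. So its perimeter = 39.80 mm. Layer 11 (z = 1.32): the r=10.5 cylinder gives a regular 8-gon of circumradius 10.5 (constant along its height) (perimeter = 2·8·10.500·sin(180°/8) = 64.29 mm); the cylinder at (-2.5, 4.5) is absent (z outside [2.5, 6.5]); the cylinder at (-2, 12) does not reach this height (z outside [2, 15]); Taking the union: only the r=10.5 cylinder is present, so the union is just that shape — boundary = 64.29 mm. So its perimeter = 64.29 mm. Layer 11 is larger (64.29 vs 39.80 mm).

layer 11 (z = 1.32 mm)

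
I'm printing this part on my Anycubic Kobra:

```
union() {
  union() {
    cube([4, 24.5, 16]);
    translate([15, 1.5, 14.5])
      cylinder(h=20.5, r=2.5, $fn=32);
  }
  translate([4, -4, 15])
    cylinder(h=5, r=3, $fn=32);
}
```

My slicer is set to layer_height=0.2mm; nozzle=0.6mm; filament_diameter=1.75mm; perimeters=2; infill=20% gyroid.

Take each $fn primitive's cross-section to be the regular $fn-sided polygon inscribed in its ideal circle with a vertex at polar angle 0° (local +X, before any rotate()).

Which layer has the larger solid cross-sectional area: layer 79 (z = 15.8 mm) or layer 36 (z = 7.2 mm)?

layer 79 (z = 15.8 mm)

Layer 79 (z = 15.8): the 4×24.5 cube contributes its full rectangle (area 98.00 mm²); the cylinder at (15, 1.5): section is a regular 32-gon, circumradius r=2.5 (area = (32/2)·2.500²·sin(360°/32) = 19.51 mm²); Combining (union): the 2 present regions are separate (no shared area or edge), so areas and boundary lengths simply add and each stays a separate island — area = 117.51 mm²; the r=3 cylinder at (4, -4) gives a regular 32-gon of circumradius 3 (constant along its height) (area = (32/2)·3.000²·sin(360°/32) = 28.09 mm²); Taking the union: the 2 present regions are separate (no shared area or edge), so areas and boundary lengths simply add and each stays a separate island — area = 145.60 mm². So its area = 145.60 mm². Layer 36 (z = 7.2): the cube (footprint 4×24.5) is included at this height (area 98.00 mm²); the cylinder at (15, 1.5) does not reach this height (z outside [14.5, 35]); Merging all regions: only the 4×24.5 cube is present, so the union is just that shape — area = 98.00 mm²; the cylinder at (4, -4) is absent (z outside [15, 20]); Taking the union: only the result so far is present, so the union is just that shape — area = 98.00 mm². So its area = 98.00 mm². Layer 79 is larger (145.60 vs 98.00 mm²).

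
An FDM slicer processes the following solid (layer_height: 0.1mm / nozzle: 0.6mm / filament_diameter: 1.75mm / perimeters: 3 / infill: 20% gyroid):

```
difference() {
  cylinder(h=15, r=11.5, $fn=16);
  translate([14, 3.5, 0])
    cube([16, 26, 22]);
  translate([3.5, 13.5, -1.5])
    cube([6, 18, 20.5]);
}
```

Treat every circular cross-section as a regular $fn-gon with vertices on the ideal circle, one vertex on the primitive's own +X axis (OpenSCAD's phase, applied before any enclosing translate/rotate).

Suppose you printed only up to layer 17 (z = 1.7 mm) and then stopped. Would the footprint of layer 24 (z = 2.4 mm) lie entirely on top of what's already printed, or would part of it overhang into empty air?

Compare the two slices. At z = 1.7: the cylinder: section is a regular 16-gon, circumradius r=11.5 (area = (16/2)·11.500²·sin(360°/16) = 404.88 mm²); the 16×26 cube at (14, 3.5) contributes its full rectangle (area 416.00 mm²); the 6×18 cube at (3.5, 13.5) contributes its full rectangle (area 108.00 mm²); Subtracting the remaining from the first: starting from the r=11.5 cylinder (404.88 mm²), the 16×26 cube at (14, 3.5) misses the remaining region (no effect); the 6×18 cube at (3.5, 13.5) misses the remaining region (no effect) — area = 404.88 mm². At z = 2.4: the r=11.5 cylinder contributes a regular 16-gon of circumradius 11.5 (area = (16/2)·11.500²·sin(360°/16) = 404.88 mm²); the 16×26 cube at (14, 3.5) contributes its full rectangle (area 416.00 mm²); the cube at (3.5, 13.5) is present — its section is the full 6×18 rectangle (area 108.00 mm²); Taking the first minus the rest: starting from the r=11.5 cylinder (404.88 mm²), the 16×26 cube at (14, 3.5) misses the remaining region (no effect); the 6×18 cube at (3.5, 13.5) misses the remaining region (no effect) — area = 404.88 mm². Checking containment: the cross-section at z = 2.4 is a subset of the cross-section at z = 1.7.

entirely on top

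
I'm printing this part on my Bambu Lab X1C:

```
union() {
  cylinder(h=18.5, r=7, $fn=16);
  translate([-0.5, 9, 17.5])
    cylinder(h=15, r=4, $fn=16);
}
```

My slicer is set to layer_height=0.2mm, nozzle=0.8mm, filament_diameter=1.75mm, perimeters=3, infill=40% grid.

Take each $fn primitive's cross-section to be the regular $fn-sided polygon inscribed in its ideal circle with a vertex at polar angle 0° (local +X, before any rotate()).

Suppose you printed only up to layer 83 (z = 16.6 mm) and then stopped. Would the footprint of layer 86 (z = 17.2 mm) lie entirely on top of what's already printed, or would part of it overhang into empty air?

entirely on top

Compare the two slices. At z = 16.6: the r=7 cylinder gives a regular 16-gon of circumradius 7 (constant along its height) (area = (16/2)·7.000²·sin(360°/16) = 150.01 mm²); the cylinder at (-0.5, 9) is absent (z outside [17.5, 32.5]); Merging all regions: only the r=7 cylinder is present, so the union is just that shape — area = 150.01 mm². At z = 17.2: the r=7 cylinder contributes a regular 16-gon of circumradius 7 (area = (16/2)·7.000²·sin(360°/16) = 150.01 mm²); the cylinder at (-0.5, 9) is absent (z outside [17.5, 32.5]); Taking the union: only the r=7 cylinder is present, so the union is just that shape — area = 150.01 mm². Checking containment: the cross-section at z = 17.2 is a subset of the cross-section at z = 16.6.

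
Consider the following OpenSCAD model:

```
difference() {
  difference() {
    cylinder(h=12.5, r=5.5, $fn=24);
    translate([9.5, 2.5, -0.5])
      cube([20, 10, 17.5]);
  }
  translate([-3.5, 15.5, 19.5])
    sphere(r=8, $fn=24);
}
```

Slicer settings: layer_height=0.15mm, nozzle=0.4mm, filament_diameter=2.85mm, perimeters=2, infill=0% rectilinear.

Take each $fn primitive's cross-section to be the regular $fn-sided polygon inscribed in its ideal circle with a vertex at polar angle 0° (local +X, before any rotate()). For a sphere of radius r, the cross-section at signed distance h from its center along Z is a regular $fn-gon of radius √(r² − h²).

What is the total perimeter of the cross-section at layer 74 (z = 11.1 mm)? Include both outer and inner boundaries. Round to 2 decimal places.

At z = 11.1 mm: the cylinder: section is a regular 24-gon, circumradius r=5.5 (perimeter = 2·24·5.500·sin(180°/24) = 34.46 mm); the cube at (9.5, 2.5) (footprint 20×10) is included at this height (perimeter 60.00 mm); Taking the first minus the rest: starting from the r=5.5 cylinder, the 20×10 cube at (9.5, 2.5) misses the remaining region (no effect) — boundary = 34.46 mm; the sphere at (-3.5, 15.5) is absent (|z−center|=8.400 > r=8); Taking the first minus the rest: none of the subtracted shapes is present at this height, so that combined region is unchanged — boundary = 34.46 mm. Overall, the cross-section is a single solid region. Total boundary length (outer) = 34.46 mm.

34.46 mm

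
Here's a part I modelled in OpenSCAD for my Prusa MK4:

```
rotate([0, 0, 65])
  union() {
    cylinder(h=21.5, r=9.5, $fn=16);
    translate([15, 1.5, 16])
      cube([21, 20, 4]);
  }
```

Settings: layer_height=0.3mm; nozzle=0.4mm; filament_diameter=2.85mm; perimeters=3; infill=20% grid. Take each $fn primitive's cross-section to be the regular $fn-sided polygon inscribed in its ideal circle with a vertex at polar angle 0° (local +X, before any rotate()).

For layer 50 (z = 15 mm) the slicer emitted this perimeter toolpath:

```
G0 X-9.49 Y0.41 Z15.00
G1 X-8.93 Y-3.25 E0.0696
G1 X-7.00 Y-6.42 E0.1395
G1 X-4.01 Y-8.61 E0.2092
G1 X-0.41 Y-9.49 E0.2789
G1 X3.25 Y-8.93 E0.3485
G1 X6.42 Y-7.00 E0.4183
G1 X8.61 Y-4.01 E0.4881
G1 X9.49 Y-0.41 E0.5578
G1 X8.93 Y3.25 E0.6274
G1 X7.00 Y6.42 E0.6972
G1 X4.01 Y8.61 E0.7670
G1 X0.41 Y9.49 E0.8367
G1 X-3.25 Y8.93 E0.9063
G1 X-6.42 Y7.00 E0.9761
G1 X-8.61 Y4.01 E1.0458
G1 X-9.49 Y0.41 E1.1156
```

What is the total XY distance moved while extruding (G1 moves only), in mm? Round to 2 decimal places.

59.30 mm

Sum the Euclidean lengths of each G1 segment: total = 59.30 mm.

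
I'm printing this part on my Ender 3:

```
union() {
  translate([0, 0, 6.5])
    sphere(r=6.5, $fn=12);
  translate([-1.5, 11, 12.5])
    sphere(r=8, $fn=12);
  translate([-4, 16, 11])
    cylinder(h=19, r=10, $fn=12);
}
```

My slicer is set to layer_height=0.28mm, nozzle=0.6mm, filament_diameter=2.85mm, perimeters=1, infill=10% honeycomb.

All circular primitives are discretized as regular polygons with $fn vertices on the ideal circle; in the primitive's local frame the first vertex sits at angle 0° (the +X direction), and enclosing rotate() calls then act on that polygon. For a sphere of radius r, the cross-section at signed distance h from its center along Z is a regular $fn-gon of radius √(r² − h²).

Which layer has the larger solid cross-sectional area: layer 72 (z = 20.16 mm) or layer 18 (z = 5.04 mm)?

layer 72 (z = 20.16 mm)

Layer 72 (z = 20.16): the sphere is not intersected at this z (|z−center|=13.660 > r=6.5); the r=8 sphere at (-1.5, 11) contributes a regular 12-gon of circumradius √(8²−7.66²) = 2.307 (area = (12/2)·2.307²·sin(360°/12) = 15.97 mm²); the r=10 cylinder at (-4, 16) contributes a regular 12-gon of circumradius 10 (area = (12/2)·10.000²·sin(360°/12) = 300.00 mm²); Merging all regions: the r=8 sphere at (-1.5, 11) lies entirely inside the r=10 cylinder at (-4, 16), so the union is just the r=10 cylinder at (-4, 16) — area = 300.00 mm². So its area = 300.00 mm². Layer 18 (z = 5.04): the sphere: section is a regular 12-gon, circumradius = √(r²−h²) = √(6.5²−1.46²) = 6.334 (area = (12/2)·6.334²·sin(360°/12) = 120.36 mm²); the sphere at (-1.5, 11): section is a regular 12-gon, circumradius = √(r²−h²) = √(8²−7.46²) = 2.889 (area = (12/2)·2.889²·sin(360°/12) = 25.05 mm²); the cylinder at (-4, 16) is absent (z outside [11, 30]); Combining (union): the 2 present regions are separate (no shared area or edge), so areas and boundary lengths simply add and each stays a separate island — area = 145.40 mm². So its area = 145.40 mm². Layer 72 is larger (300.00 vs 145.40 mm²).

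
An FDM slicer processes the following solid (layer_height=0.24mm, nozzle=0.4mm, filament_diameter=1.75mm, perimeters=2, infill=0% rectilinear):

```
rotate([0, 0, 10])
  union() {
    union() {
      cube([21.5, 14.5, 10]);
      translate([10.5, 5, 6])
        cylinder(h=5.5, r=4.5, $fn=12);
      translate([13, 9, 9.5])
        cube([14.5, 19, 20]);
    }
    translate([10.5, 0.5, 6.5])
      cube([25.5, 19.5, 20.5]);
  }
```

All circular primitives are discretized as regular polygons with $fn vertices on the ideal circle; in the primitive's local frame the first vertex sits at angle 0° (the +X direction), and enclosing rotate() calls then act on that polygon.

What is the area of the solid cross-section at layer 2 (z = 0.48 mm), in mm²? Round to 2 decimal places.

311.75 mm²

At z = 0.48 mm: the cube (footprint 21.5×14.5) is included at this height (area 311.75 mm²); the cylinder at (10.5, 5) does not reach this height (z outside [6, 11.5]); the cube at (13, 9) is absent (z outside [9.5, 29.5]); Merging all regions: only the 21.5×14.5 cube is present, so the union is just that shape — area = 311.75 mm²; the cube at (10.5, 0.5) is absent (z outside [6.5, 27]); Combining (union): only the result so far is present, so the union is just that shape — area = 311.75 mm²; (whole slice rotated 10° about Z — lengths, areas and connectivity unchanged). Overall, the cross-section is a single solid region. Net area = 311.75 mm².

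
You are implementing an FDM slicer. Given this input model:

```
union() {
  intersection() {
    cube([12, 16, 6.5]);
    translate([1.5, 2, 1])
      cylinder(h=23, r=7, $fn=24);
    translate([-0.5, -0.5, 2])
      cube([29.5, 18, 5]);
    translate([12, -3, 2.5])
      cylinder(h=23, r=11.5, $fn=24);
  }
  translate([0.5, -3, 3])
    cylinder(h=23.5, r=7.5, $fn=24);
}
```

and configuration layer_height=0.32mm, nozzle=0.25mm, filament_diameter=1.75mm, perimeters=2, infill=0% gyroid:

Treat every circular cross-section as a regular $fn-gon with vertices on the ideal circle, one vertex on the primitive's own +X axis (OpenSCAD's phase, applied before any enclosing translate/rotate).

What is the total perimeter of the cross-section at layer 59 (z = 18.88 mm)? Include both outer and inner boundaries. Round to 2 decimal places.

At z = 18.88 mm: the cube is absent (z outside [0, 6.5]); the r=7 cylinder at (1.5, 2) gives a regular 24-gon of circumradius 7 (constant along its height) (perimeter = 2·24·7.000·sin(180°/24) = 43.86 mm); the cube at (-0.5, -0.5) is not intersected at this z (z outside [2, 7]); the r=11.5 cylinder at (12, -3) gives a regular 24-gon of circumradius 11.5 (constant along its height) (perimeter = 2·24·11.500·sin(180°/24) = 72.05 mm); Keeping only the common overlap: at least one operand is absent at this height, so nothing remains; the r=7.5 cylinder at (0.5, -3) gives a regular 24-gon of circumradius 7.5 (constant along its height) (perimeter = 2·24·7.500·sin(180°/24) = 46.99 mm); Taking the union: only the r=7.5 cylinder at (0.5, -3) is present, so the union is just that shape — boundary = 46.99 mm. Overall, the cross-section is a single solid region. Total boundary length (outer) = 46.99 mm.

46.99 mm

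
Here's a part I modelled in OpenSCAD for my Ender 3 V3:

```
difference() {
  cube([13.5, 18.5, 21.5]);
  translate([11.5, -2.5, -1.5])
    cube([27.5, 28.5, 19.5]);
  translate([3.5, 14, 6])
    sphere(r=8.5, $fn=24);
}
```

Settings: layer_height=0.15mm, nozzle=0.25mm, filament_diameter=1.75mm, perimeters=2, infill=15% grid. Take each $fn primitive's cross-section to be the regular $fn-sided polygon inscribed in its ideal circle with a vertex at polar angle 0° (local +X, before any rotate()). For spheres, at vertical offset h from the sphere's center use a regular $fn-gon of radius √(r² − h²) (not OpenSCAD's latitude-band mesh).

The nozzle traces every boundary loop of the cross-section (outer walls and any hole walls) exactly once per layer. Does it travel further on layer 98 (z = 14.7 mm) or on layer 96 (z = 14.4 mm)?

Layer 98 (z = 14.7): the cube (footprint 13.5×18.5) is included at this height (perimeter 64.00 mm); the cube at (11.5, -2.5) is present — its section is the full 27.5×28.5 rectangle (perimeter 112.00 mm); the sphere at (3.5, 14) is absent (|z−center|=8.700 > r=8.5); After the difference (first − rest): starting from the 13.5×18.5 cube, the 27.5×28.5 cube at (11.5, -2.5) partially overlaps it — only the 37.00 mm² overlap (of its 783.75 mm²) is removed, clipping the outline — boundary = 60.00 mm. So its perimeter = 60.00 mm. Layer 96 (z = 14.4): the cube is present — its section is the full 13.5×18.5 rectangle (perimeter 64.00 mm); the cube at (11.5, -2.5) is present — its section is the full 27.5×28.5 rectangle (perimeter 112.00 mm); the sphere at (3.5, 14): section is a regular 24-gon, circumradius = √(r²−h²) = √(8.5²−8.4²) = 1.300 (perimeter = 2·24·1.300·sin(180°/24) = 8.14 mm); Taking the first minus the rest: starting from the 13.5×18.5 cube, the 27.5×28.5 cube at (11.5, -2.5) partially overlaps it — only the 37.00 mm² overlap (of its 783.75 mm²) is removed, clipping the outline; the r=8.5 sphere at (3.5, 14) lies wholly inside it (removes its full 5.25 mm² and its 8.14 mm outline becomes a hole wall) — boundary (outer + 1 inner loop) = 68.14 mm. So its perimeter = 68.14 mm. Layer 96 is larger (68.14 vs 60.00 mm).

layer 96 (z = 14.4 mm)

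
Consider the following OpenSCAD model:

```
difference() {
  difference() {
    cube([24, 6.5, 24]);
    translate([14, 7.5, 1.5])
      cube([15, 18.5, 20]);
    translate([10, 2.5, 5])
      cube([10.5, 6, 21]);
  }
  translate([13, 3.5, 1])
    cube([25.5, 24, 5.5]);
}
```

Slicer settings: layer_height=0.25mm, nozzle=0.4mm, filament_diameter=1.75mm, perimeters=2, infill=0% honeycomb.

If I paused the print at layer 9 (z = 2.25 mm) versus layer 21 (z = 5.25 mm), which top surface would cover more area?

Layer 9 (z = 2.25): the cube (footprint 24×6.5) is included at this height (area 156.00 mm²); the cube at (14, 7.5) (footprint 15×18.5) is included at this height (area 277.50 mm²); the cube at (10, 2.5) does not reach this height (z outside [5, 26]); Taking the first minus the rest: starting from the 24×6.5 cube (156.00 mm²), the 15×18.5 cube at (14, 7.5) misses the remaining region (no effect) — area = 156.00 mm²; the cube at (13, 3.5) (footprint 25.5×24) is included at this height (area 612.00 mm²); Taking the first minus the rest: starting from that combined region (156.00 mm²), the 25.5×24 cube at (13, 3.5) partially overlaps it — only the 33.00 mm² overlap (of its 612.00 mm²) is removed, clipping the outline — area = 123.00 mm². So its area = 123.00 mm². Layer 21 (z = 5.25): the cube (footprint 24×6.5) is included at this height (area 156.00 mm²); the cube at (14, 7.5) is present — its section is the full 15×18.5 rectangle (area 277.50 mm²); the cube at (10, 2.5) is present — its section is the full 10.5×6 rectangle (area 63.00 mm²); Subtracting the remaining from the first: starting from the 24×6.5 cube (156.00 mm²), the 15×18.5 cube at (14, 7.5) misses the remaining region (no effect); the 10.5×6 cube at (10, 2.5) partially overlaps it — only the 42.00 mm² overlap (of its 63.00 mm²) is removed, clipping the outline — area = 114.00 mm²; the cube at (13, 3.5) (footprint 25.5×24) is included at this height (area 612.00 mm²); Subtracting the remaining from the first: starting from the result so far (114.00 mm²), the 25.5×24 cube at (13, 3.5) partially overlaps it — only the 10.50 mm² overlap (of its 612.00 mm²) is removed, clipping the outline — area = 103.50 mm². So its area = 103.50 mm². Layer 9 is larger (123.00 vs 103.50 mm²).

layer 9 (z = 2.25 mm)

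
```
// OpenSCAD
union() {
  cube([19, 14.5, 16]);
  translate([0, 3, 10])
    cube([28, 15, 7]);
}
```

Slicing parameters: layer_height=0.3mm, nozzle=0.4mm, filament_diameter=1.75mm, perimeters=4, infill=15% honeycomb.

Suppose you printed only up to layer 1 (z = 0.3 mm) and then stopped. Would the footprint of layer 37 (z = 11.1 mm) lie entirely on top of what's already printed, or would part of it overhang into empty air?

part overhangs

Compare the two slices. At z = 0.3: the cube is present — its section is the full 19×14.5 rectangle (area 275.50 mm²); the cube at (0, 3) does not reach this height (z outside [10, 17]); Taking the union: only the 19×14.5 cube is present, so the union is just that shape — area = 275.50 mm². At z = 11.1: the cube (footprint 19×14.5) is included at this height (area 275.50 mm²); the cube at (0, 3) is present — its section is the full 28×15 rectangle (area 420.00 mm²); Combining (union): the regions partially overlap — summed areas 695.50 mm² minus the doubly-counted overlap 218.50 mm² gives 477.00 mm² — area = 477.00 mm². Checking containment: at z = 11.1 the cross-section extends beyond the z = 0.3 cross-section by about 201.50 mm².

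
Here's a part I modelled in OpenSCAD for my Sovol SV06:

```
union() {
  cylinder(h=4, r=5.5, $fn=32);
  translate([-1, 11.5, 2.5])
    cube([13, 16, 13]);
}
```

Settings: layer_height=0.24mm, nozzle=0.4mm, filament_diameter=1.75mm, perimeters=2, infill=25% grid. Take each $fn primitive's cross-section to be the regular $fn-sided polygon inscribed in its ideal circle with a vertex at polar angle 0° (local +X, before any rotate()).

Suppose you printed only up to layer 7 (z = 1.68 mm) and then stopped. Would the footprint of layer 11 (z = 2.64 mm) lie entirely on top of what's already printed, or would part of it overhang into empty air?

Compare the two slices. At z = 1.68: the r=5.5 cylinder gives a regular 32-gon of circumradius 5.5 (constant along its height) (area = (32/2)·5.500²·sin(360°/32) = 94.42 mm²); the cube at (-1, 11.5) does not reach this height (z outside [2.5, 15.5]); Taking the union: only the r=5.5 cylinder is present, so the union is just that shape — area = 94.42 mm². At z = 2.64: the r=5.5 cylinder contributes a regular 32-gon of circumradius 5.5 (area = (32/2)·5.500²·sin(360°/32) = 94.42 mm²); the 13×16 cube at (-1, 11.5) contributes its full rectangle (area 208.00 mm²); Merging all regions: the 2 present regions are separate (no shared area or edge), so areas and boundary lengths simply add and each stays a separate island — area = 302.42 mm². Checking containment: at z = 2.64 the cross-section extends beyond the z = 1.68 cross-section by about 208.00 mm².

part overhangs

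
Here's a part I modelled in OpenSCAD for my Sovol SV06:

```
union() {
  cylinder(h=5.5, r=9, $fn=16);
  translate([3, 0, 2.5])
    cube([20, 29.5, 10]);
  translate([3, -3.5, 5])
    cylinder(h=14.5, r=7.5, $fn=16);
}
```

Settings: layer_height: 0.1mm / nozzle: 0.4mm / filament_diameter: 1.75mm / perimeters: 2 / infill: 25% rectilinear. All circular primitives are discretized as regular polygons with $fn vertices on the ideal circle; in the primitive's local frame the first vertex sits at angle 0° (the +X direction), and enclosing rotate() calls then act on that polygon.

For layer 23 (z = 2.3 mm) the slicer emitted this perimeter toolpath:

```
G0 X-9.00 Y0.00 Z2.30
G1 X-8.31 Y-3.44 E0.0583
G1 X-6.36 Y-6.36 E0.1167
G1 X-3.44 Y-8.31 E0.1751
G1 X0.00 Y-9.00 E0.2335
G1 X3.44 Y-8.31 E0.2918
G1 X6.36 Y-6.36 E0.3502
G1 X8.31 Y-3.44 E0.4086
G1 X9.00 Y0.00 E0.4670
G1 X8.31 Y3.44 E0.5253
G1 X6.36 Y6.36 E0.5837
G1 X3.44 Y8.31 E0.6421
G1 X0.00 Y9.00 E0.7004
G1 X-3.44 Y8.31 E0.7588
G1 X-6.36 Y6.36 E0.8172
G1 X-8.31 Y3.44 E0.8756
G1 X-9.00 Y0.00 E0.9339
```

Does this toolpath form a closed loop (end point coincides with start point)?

yes

Start point (G0): (-9.00, 0.00). End point (last G1): the path returns to the start — closed.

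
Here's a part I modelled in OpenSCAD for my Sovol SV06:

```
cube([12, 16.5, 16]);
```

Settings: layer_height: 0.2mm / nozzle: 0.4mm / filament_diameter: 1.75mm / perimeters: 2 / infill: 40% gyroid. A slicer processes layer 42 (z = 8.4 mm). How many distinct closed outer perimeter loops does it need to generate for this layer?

At z = 8.4 mm: the cube is present — its section is the full 12×16.5 rectangle. The result has 1 disconnected region.

1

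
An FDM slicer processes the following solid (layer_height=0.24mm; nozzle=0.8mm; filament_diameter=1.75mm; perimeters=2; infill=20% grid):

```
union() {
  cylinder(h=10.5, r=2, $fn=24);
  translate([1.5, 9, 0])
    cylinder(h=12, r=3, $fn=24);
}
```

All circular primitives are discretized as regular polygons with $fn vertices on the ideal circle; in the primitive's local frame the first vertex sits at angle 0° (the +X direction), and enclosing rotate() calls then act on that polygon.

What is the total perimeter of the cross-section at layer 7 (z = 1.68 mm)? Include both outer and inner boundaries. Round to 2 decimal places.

At z = 1.68 mm: the r=2 cylinder gives a regular 24-gon of circumradius 2 (constant along its height) (perimeter = 2·24·2.000·sin(180°/24) = 12.53 mm); the r=3 cylinder at (1.5, 9) contributes a regular 24-gon of circumradius 3 (perimeter = 2·24·3.000·sin(180°/24) = 18.80 mm); Taking the union: the 2 present regions are separate (no shared area or edge), so areas and boundary lengths simply add and each stays a separate island — boundary = 31.33 mm. Overall, the cross-section has 2 separate islands. Total boundary length (outer) = 31.33 mm.

31.33 mm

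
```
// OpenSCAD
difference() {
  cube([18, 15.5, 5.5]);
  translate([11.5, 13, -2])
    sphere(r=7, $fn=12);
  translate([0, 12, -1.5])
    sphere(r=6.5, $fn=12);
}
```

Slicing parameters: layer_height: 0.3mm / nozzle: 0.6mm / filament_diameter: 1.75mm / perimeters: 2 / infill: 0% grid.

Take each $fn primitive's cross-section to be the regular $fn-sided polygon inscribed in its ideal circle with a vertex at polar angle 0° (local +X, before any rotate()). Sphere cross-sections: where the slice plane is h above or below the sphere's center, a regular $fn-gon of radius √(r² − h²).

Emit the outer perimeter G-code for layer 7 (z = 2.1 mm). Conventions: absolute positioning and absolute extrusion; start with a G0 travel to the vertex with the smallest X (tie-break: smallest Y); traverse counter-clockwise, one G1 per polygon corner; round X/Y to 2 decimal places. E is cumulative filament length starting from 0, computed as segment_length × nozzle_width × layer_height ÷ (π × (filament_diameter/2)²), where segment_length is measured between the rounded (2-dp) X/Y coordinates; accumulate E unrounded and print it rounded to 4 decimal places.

G0 X0.00 Y0.00 Z2.10
G1 X18.00 Y0.00 E1.3470
G1 X18.00 Y15.50 E2.5070
G1 X16.50 Y15.50 E2.6192
G1 X17.17 Y13.00 E2.8129
G1 X16.41 Y10.16 E3.0329
G1 X14.34 Y8.09 E3.2520
G1 X11.50 Y7.33 E3.4720
G1 X8.66 Y8.09 E3.6920
G1 X6.59 Y10.16 E3.9111
G1 X5.83 Y13.00 E4.1311
G1 X6.50 Y15.50 E4.3248
G1 X3.89 Y15.50 E4.5201
G1 X4.69 Y14.71 E4.6043
G1 X5.41 Y12.00 E4.8141
G1 X4.69 Y9.29 E5.0239
G1 X2.71 Y7.31 E5.2335
G1 X0.00 Y6.59 E5.4433
G1 X0.00 Y0.00 E5.9365

At z = 2.1 mm: the cube (footprint 18×15.5) is included at this height; the r=7 sphere at (11.5, 13) contributes a regular 12-gon of circumradius √(7²−4.1²) = 5.674; the r=6.5 sphere at (0, 12) slices to a regular 12-gon of circumradius 5.412 (√(r²−h²) with h=3.6 from center); Subtracting the remaining from the first: starting from the 18×15.5 cube, the r=7 sphere at (11.5, 13) partially overlaps it — only the 74.98 mm² overlap (of its 96.57 mm²) is removed, clipping the outline; the r=6.5 sphere at (0, 12) partially overlaps it — only the 39.04 mm² overlap (of its 87.87 mm²) is removed, clipping the outline — 1 connected region. The outline is a single polygon with 18 vertices. Extrusion per mm of travel: 0.6 × 0.3 / (π × 0.875²) = 0.074835. Accumulating E over each segment gives final E = 5.9365.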